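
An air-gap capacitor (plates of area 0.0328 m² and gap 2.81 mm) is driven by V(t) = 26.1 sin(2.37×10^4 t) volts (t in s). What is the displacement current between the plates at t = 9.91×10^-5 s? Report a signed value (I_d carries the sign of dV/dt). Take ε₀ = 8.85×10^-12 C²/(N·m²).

-4.48×10^-5 A

dV/dt = (26.1)(2.37×10^4)·cos(2.34867) = -4.341×10^5 V/s.
I_d = C dV/dt with C = ε₀A/d = (8.85×10^-12)(0.0328)/(2.81×10^-3) = 1.033×10^-10 F, so I_d = (1.033×10^-10)(-4.341×10^5) = -4.48×10^-5 A.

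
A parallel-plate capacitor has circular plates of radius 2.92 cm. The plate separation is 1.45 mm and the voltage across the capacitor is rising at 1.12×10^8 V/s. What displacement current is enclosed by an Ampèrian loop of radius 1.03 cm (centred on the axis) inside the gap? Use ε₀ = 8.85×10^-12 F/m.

I_d = C dV/dt with C = ε₀πR²/d = 1.635×10^-11 F, so I_d = (1.635×10^-11)(1.12×10^8) = 1.831×10^-3 A.
Since J_d is uniform, the enclosed fraction is (r/R)² = 0.1244, giving I_d,enc = 2.28×10^-4 A.

2.28×10^-4 A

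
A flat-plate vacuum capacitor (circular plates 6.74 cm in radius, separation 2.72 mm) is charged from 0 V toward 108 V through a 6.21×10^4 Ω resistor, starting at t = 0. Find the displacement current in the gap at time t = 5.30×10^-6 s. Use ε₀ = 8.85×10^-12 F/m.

C = ε₀A/d = (8.85×10^-12)(0.01427)/(2.72×10^-3) = 4.643×10^-11 F and τ = RC = 2.883×10^-6 s. I_d in the gap equals the RC charging current.
I_d(t) = (V₀/R) e^(−t/τ) = 1.739×10^-3 · e^(−1.838) = 2.77×10^-4 A.

2.77×10^-4 A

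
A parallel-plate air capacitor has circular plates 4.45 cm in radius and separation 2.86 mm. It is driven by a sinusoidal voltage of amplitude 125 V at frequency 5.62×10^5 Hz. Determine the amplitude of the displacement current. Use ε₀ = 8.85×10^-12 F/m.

C = ε₀A/d = (8.85×10^-12)(6.221×10^-3)/(2.86×10^-3) = 1.925×10^-11 F; ω = 2πf = 3.531×10^6 rad/s.
I_d = C dV/dt, so |I_d|_max = C V₀ ω = (1.925×10^-11)(125)(3.531×10^6) = 8.50×10^-3 A.

8.50×10^-3 A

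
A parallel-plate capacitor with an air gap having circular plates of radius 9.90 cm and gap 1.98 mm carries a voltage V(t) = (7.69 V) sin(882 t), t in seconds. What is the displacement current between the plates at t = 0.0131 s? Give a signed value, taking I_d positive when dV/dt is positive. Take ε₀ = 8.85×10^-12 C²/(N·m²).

C = ε₀A/d = (8.85×10^-12)(0.03079)/(1.98×10^-3) = 1.376×10^-10 F. dV/dt = V₀ω·cos(ωt); at ωt = 11.5542 rad this factor is 0.5300.
I_d = C dV/dt = (1.376×10^-10)(7.69)(882)(0.5300) = 4.95×10^-7 A.

4.95×10^-7 A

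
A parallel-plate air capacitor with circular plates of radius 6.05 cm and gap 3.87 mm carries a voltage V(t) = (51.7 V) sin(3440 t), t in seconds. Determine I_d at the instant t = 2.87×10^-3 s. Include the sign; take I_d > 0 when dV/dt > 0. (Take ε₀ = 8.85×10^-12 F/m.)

-4.22×10^-6 A

dE/dt = (V₀ω/d)·cos(ωt) with ωt = 9.8728 rad: (51.7)(3440)(-0.9013)/(3.87×10^-3) = -4.142×10^7 V/(m·s).
I_d = ε₀ A dE/dt = (8.85×10^-12)(0.01150)(-4.142×10^7) = -4.22×10^-6 A.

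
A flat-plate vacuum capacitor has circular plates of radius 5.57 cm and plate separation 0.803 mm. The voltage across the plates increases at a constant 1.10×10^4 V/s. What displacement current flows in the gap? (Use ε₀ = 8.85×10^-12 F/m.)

1.18×10^-6 A

E = V/d so dE/dt = (dV/dt)/d = 1.370×10^7 V/(m·s), and I_d = ε₀ A dE/dt = (8.85×10^-12)(9.747×10^-3)(1.370×10^7) = 1.18×10^-6 A.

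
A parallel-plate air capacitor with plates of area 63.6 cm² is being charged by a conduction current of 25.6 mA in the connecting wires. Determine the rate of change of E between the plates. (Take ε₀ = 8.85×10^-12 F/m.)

Charge continuity gives I_d = I = 0.0256 A between the plates.
Then dE/dt = I_d/(ε₀A) = 4.55×10^11 V/(m·s).

4.55×10^11 V/(m·s)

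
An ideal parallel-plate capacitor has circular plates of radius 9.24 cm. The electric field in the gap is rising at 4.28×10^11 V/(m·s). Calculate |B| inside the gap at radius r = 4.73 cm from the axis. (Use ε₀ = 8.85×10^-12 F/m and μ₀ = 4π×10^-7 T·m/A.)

I_d = ε₀ dΦ_E/dt = ε₀ πR² (dE/dt) = (8.85×10^-12)(0.02682)(4.28×10^11) = 0.1016 A through the full plate area.
An Ampèrian loop of radius r encloses a fraction (r/R)² of I_d. Then B·2πr = μ₀ I_d (r/R)², giving B = μ₀ I_d r/(2πR²) = 1.13×10^-7 T.

1.13×10^-7 T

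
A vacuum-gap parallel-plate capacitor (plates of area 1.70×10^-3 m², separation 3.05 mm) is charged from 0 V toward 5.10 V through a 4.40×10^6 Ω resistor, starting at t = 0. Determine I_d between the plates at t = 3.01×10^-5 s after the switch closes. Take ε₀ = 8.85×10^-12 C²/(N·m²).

With C = ε₀A/d = (8.85×10^-12)(1.70×10^-3)/(3.05×10^-3) = 4.933×10^-12 F, the time constant is τ = RC = 2.171×10^-5 s, so t/τ = 1.386 and e^(−t/τ) = 0.2501.
I_d = I_cond = (V₀/R) e^(−t/τ) = (1.159×10^-6)(0.2501) = 2.90×10^-7 A.

2.90×10^-7 A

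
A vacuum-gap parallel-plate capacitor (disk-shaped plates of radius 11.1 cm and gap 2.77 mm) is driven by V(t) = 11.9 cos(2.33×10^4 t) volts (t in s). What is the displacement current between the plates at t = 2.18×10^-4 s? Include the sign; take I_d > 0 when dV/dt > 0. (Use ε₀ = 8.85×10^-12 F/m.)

dV/dt = (11.9)(2.33×10^4)·−sin(5.0794) = 2.588×10^5 V/s.
I_d = C dV/dt with C = ε₀A/d = (8.85×10^-12)(0.03871)/(2.77×10^-3) = 1.237×10^-10 F, so I_d = (1.237×10^-10)(2.588×10^5) = 3.20×10^-5 A.

3.20×10^-5 A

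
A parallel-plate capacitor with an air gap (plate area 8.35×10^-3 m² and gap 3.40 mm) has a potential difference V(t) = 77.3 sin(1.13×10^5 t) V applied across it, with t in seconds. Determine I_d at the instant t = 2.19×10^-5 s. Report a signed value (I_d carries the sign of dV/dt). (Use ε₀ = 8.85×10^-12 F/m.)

-1.49×10^-4 A

dV/dt = (77.3)(1.13×10^5)·cos(2.4747) = -6.863×10^6 V/s.
I_d = C dV/dt with C = ε₀A/d = (8.85×10^-12)(8.35×10^-3)/(3.40×10^-3) = 2.173×10^-11 F, so I_d = (2.173×10^-11)(-6.863×10^6) = -1.49×10^-4 A.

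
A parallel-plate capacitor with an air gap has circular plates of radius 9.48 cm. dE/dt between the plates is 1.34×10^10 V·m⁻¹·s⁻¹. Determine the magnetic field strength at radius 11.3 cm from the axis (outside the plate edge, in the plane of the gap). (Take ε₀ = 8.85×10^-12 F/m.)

Through the whole plate area (πR² = 0.02823 m²), I_d = ε₀ πR² dE/dt = 3.348×10^-3 A.
Outside the plates the loop encloses all of I_d, so B·2πr = μ₀ I_d and B = 5.93×10^-9 T.

5.93×10^-9 T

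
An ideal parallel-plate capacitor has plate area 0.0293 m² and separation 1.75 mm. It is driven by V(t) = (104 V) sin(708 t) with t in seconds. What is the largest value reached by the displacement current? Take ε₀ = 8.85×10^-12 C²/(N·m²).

1.09×10^-5 A

C = ε₀A/d = (8.85×10^-12)(0.0293)/(1.75×10^-3) = 1.482×10^-10 F; ω = 708 rad/s.
I_d = C dV/dt, so |I_d|_max = C V₀ ω = (1.482×10^-10)(104)(708) = 1.09×10^-5 A.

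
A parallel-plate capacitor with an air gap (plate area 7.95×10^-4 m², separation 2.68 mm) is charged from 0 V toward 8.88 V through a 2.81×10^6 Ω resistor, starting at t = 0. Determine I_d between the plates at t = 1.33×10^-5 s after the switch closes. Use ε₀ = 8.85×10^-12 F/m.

5.21×10^-7 A

C = ε₀A/d = (8.85×10^-12)(7.95×10^-4)/(2.68×10^-3) = 2.625×10^-12 F, so τ = RC = 7.376×10^-6 s.
The conduction current is I(t) = (V₀/R) e^(−t/τ), and the displacement current between the plates equals it.
t/τ = 1.803; I_d = (8.88/2.81×10^6) · e^(−1.803) = (3.160×10^-6)(0.1648) = 5.21×10^-7 A.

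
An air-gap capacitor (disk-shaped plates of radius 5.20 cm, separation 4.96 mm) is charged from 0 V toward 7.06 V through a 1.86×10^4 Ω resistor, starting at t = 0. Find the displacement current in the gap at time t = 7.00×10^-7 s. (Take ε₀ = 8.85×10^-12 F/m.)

C = ε₀A/d = (8.85×10^-12)(8.495×10^-3)/(4.96×10^-3) = 1.516×10^-11 F, so τ = RC = 2.820×10^-7 s.
The conduction current is I(t) = (V₀/R) e^(−t/τ), and the displacement current between the plates equals it.
t/τ = 2.482; I_d = (7.06/1.86×10^4) · e^(−2.482) = (3.796×10^-4)(0.08358) = 3.17×10^-5 A.

3.17×10^-5 A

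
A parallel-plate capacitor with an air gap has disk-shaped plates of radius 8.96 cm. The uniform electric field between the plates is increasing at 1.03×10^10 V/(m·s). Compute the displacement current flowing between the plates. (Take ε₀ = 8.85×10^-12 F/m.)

The displacement current is ε₀ times dΦ_E/dt = ε₀ A dE/dt = (8.85×10^-12)(0.02522)(1.03×10^10) = 2.30×10^-3 A.

2.30×10^-3 A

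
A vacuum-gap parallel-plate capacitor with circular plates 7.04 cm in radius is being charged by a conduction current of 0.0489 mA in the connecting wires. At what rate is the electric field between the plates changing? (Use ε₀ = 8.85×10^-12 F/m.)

Charge continuity gives I_d = I = 4.89×10^-5 A between the plates.
Then dE/dt = I_d/(ε₀A) = 3.55×10^8 V/(m·s).

3.55×10^8 V/(m·s)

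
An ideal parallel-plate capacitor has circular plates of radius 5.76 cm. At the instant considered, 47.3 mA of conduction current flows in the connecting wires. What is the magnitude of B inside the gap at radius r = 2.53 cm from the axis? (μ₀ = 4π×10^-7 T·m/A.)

No conduction current crosses the gap, so I_d there equals the 0.0473 A in the leads.
∮B·dl = μ₀ I_d,enc with I_d,enc = I_d r²/R² = 9.126×10^-3 A; so B = μ₀ I_d,enc/(2πr) = 7.21×10^-8 T.

7.21×10^-8 T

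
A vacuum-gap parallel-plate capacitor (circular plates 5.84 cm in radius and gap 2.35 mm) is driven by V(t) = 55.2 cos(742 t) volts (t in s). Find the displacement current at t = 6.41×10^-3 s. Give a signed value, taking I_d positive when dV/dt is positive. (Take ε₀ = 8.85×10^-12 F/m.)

dE/dt = (V₀ω/d)·−sin(ωt) with ωt = 4.75622 rad: (55.2)(742)(0.9990)/(2.35×10^-3) = 1.741×10^7 V/(m·s).
I_d = ε₀ A dE/dt = (8.85×10^-12)(0.01071)(1.741×10^7) = 1.65×10^-6 A.

1.65×10^-6 A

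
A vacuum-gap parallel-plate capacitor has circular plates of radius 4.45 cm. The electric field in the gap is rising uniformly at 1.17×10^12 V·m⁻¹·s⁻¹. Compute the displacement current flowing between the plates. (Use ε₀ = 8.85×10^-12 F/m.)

I_d = ε₀ A (dE/dt) = (8.85×10^-12)(6.221×10^-3 m²)(1.17×10^12) = 0.0644 A.

0.0644 A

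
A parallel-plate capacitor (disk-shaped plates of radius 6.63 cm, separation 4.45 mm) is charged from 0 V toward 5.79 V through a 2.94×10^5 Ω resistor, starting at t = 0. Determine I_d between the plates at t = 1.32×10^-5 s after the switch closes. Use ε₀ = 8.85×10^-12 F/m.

C = ε₀A/d = (8.85×10^-12)(0.01381)/(4.45×10^-3) = 2.746×10^-11 F and τ = RC = 8.073×10^-6 s. I_d in the gap equals the RC charging current.
I_d(t) = (V₀/R) e^(−t/τ) = 1.969×10^-5 · e^(−1.635) = 3.84×10^-6 A.

3.84×10^-6 A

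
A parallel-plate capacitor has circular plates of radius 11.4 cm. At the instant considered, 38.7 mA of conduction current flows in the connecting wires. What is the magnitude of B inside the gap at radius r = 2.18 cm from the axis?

By continuity the displacement current in the gap matches the conduction current: I_d = 0.0387 A.
∮B·dl = μ₀ I_d,enc with I_d,enc = I_d r²/R² = 1.415×10^-3 A; so B = μ₀ I_d,enc/(2πr) = 1.30×10^-8 T.

1.30×10^-8 T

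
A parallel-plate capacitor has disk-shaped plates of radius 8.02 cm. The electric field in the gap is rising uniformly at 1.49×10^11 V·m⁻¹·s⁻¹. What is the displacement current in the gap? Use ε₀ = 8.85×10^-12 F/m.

I_d = ε₀ A (dE/dt) = (8.85×10^-12)(0.02021 m²)(1.49×10^11) = 0.0266 A.

0.0266 A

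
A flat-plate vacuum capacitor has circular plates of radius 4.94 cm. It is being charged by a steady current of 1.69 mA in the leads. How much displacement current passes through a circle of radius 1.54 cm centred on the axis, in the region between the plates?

No conduction current crosses the gap, so I_d there equals the 1.69×10^-3 A in the leads.
Since J_d is uniform, the enclosed fraction is (r/R)² = 0.09718, giving I_d,enc = 1.64×10^-4 A.

1.64×10^-4 A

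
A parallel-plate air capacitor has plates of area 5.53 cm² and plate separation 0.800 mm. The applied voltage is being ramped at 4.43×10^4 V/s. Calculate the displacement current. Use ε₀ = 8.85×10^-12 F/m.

2.71×10^-7 A

The displacement current equals the charging current C dV/dt. With C = ε₀A/d = (8.85×10^-12)(5.53×10^-4)/(8.00×10^-4) = 6.118×10^-12 F, I_d = (6.118×10^-12)(4.43×10^4) = 2.71×10^-7 A.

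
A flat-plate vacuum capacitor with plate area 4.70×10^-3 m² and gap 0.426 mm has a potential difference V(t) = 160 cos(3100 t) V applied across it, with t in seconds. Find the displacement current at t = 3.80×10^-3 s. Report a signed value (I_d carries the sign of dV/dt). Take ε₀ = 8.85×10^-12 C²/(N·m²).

3.43×10^-5 A

dV/dt = (160)(3100)·−sin(11.78) = 3.511×10^5 V/s.
I_d = C dV/dt with C = ε₀A/d = (8.85×10^-12)(4.70×10^-3)/(4.26×10^-4) = 9.764×10^-11 F, so I_d = (9.764×10^-11)(3.511×10^5) = 3.43×10^-5 A.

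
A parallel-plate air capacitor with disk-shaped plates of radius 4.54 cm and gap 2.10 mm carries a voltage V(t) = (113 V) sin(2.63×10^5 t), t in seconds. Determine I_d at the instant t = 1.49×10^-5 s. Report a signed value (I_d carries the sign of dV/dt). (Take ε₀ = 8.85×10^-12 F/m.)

dE/dt = (V₀ω/d)·cos(ωt) with ωt = 3.9187 rad: (113)(2.63×10^5)(-0.7129)/(2.10×10^-3) = -1.009×10^10 V/(m·s).
I_d = ε₀ A dE/dt = (8.85×10^-12)(6.475×10^-3)(-1.009×10^10) = -5.78×10^-4 A.

-5.78×10^-4 A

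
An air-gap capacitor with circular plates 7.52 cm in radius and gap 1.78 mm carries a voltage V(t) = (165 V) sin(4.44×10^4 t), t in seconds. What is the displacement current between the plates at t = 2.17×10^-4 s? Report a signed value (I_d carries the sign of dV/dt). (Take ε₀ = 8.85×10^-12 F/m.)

-6.33×10^-4 A

dE/dt = (V₀ω/d)·cos(ωt) with ωt = 9.6348 rad: (165)(4.44×10^4)(-0.9780)/(1.78×10^-3) = -4.025×10^9 V/(m·s).
I_d = ε₀ A dE/dt = (8.85×10^-12)(0.01777)(-4.025×10^9) = -6.33×10^-4 A.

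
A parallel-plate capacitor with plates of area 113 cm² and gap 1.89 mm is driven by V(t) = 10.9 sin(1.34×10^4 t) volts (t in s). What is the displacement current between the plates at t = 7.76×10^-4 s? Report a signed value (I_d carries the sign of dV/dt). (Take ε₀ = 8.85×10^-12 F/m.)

dV/dt = (10.9)(1.34×10^4)·cos(10.3984) = -8.213×10^4 V/s.
I_d = C dV/dt with C = ε₀A/d = (8.85×10^-12)(0.0113)/(1.89×10^-3) = 5.291×10^-11 F, so I_d = (5.291×10^-11)(-8.213×10^4) = -4.35×10^-6 A.

-4.35×10^-6 A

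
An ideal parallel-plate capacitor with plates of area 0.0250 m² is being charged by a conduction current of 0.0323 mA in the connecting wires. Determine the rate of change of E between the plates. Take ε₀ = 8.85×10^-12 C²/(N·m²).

Charge continuity gives I_d = I = 3.23×10^-5 A between the plates.
Since I_d = ε₀ A dE/dt, dE/dt = I_d/(ε₀A) = (3.23×10^-5)/((8.85×10^-12)(0.0250)) = 1.46×10^8 V/(m·s).

1.46×10^8 V/(m·s)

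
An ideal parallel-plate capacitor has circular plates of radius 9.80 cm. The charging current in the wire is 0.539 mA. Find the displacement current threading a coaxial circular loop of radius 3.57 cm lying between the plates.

By continuity the displacement current in the gap matches the conduction current: I_d = 5.39×10^-4 A.
The field is uniform, so I_d,enc = I_d (r/R)² = (5.39×10^-4)(3.57/9.80)² = 7.15×10^-5 A.

7.15×10^-5 A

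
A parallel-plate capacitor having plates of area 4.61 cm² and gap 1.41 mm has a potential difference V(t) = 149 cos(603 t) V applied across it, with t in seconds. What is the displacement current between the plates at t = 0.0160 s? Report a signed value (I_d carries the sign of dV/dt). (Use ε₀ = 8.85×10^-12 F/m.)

5.76×10^-8 A

dE/dt = (V₀ω/d)·−sin(ωt) with ωt = 9.648 rad: (149)(603)(0.2214)/(1.41×10^-3) = 1.411×10^7 V/(m·s).
I_d = ε₀ A dE/dt = (8.85×10^-12)(4.61×10^-4)(1.411×10^7) = 5.76×10^-8 A.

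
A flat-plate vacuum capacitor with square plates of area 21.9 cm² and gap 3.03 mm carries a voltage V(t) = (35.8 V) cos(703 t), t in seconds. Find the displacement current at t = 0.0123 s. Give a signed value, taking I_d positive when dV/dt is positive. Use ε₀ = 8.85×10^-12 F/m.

-1.13×10^-7 A

dE/dt = (V₀ω/d)·−sin(ωt) with ωt = 8.6469 rad: (35.8)(703)(-0.7018)/(3.03×10^-3) = -5.829×10^6 V/(m·s).
I_d = ε₀ A dE/dt = (8.85×10^-12)(2.19×10^-3)(-5.829×10^6) = -1.13×10^-7 A.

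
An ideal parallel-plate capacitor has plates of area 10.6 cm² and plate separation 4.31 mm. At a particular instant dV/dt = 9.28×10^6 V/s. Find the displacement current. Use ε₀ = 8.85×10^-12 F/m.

2.02×10^-5 A

C = ε₀A/d = (8.85×10^-12)(1.06×10^-3)/(4.31×10^-3) = 2.177×10^-12 F.
I_d = C dV/dt = (2.177×10^-12)(9.28×10^6) = 2.02×10^-5 A.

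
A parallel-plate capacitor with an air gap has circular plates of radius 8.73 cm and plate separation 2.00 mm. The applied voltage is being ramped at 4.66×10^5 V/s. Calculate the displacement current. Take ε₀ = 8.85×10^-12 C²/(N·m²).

4.94×10^-5 A

E = V/d so dE/dt = (dV/dt)/d = 2.330×10^8 V/(m·s), and I_d = ε₀ A dE/dt = (8.85×10^-12)(0.02394)(2.330×10^8) = 4.94×10^-5 A.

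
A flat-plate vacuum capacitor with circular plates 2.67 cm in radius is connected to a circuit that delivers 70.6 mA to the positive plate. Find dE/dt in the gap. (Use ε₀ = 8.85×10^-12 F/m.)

Charge continuity gives I_d = I = 0.0706 A between the plates.
Then dE/dt = I_d/(ε₀A) = 3.56×10^12 V/(m·s).

3.56×10^12 V/(m·s)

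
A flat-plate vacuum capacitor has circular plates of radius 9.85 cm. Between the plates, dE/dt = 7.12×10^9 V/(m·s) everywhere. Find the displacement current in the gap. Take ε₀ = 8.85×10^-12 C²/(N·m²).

The displacement current is ε₀ times dΦ_E/dt = ε₀ A dE/dt = (8.85×10^-12)(0.03048)(7.12×10^9) = 1.92×10^-3 A.

1.92×10^-3 A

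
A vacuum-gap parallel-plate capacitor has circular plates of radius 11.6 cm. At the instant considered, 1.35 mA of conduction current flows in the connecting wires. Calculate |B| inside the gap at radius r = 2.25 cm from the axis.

4.51×10^-10 T

By continuity the displacement current in the gap matches the conduction current: I_d = 1.35×10^-3 A.
∮B·dl = μ₀ I_d,enc with I_d,enc = I_d r²/R² = 5.079×10^-5 A; so B = μ₀ I_d,enc/(2πr) = 4.51×10^-10 T.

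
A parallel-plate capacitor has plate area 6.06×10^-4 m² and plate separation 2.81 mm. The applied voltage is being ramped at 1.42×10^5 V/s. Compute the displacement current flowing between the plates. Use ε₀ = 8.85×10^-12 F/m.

E = V/d so dE/dt = (dV/dt)/d = 5.053×10^7 V/(m·s), and I_d = ε₀ A dE/dt = (8.85×10^-12)(6.06×10^-4)(5.053×10^7) = 2.71×10^-7 A.

2.71×10^-7 A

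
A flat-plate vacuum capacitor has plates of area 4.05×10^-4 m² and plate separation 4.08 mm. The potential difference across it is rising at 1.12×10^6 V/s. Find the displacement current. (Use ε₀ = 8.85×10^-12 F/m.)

The field between the plates is E = V/d, so dE/dt = (1.12×10^6)/(4.08×10^-3 m) = 2.745×10^8 V/(m·s).
I_d = ε₀ A (dE/dt) = (8.85×10^-12)(4.05×10^-4)(2.745×10^8) = 9.84×10^-7 A.

9.84×10^-7 A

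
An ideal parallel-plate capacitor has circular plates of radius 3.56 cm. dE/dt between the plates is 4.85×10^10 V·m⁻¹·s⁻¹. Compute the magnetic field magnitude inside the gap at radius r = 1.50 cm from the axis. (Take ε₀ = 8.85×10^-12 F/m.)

Through the whole plate area (πR² = 3.982×10^-3 m²), I_d = ε₀ πR² dE/dt = 1.709×10^-3 A.
For r < R the Ampère–Maxwell law gives B(2πr) = μ₀ I_d (r²/R²), so B = μ₀ I_d r/(2πR²) = (4π×10^-7)(1.709×10^-3)(0.0150)/(2π·0.0356²) = 4.05×10^-9 T.

4.05×10^-9 T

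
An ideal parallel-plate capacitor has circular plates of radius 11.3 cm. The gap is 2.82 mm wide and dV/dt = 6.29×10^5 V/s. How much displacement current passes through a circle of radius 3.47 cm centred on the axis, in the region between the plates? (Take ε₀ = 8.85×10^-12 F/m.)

7.47×10^-6 A

I_d = C dV/dt with C = ε₀πR²/d = 1.259×10^-10 F, so I_d = (1.259×10^-10)(6.29×10^5) = 7.919×10^-5 A.
The field is uniform, so I_d,enc = I_d (r/R)² = (7.919×10^-5)(3.47/11.3)² = 7.47×10^-6 A.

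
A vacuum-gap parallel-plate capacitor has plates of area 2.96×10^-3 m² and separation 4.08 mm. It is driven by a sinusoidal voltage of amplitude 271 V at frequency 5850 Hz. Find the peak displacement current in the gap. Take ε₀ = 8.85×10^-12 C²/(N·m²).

6.40×10^-5 A

C = ε₀A/d = (8.85×10^-12)(2.96×10^-3)/(4.08×10^-3) = 6.421×10^-12 F; ω = 2πf = 3.676×10^4 rad/s.
I_d = C dV/dt, so |I_d|_max = C V₀ ω = (6.421×10^-12)(271)(3.676×10^4) = 6.40×10^-5 A.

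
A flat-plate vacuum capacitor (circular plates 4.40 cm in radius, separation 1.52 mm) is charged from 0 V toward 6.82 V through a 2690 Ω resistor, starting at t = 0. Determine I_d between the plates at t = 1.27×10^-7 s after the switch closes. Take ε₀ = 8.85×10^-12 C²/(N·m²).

C = ε₀A/d = (8.85×10^-12)(6.082×10^-3)/(1.52×10^-3) = 3.541×10^-11 F, so τ = RC = 9.525×10^-8 s.
The conduction current is I(t) = (V₀/R) e^(−t/τ), and the displacement current between the plates equals it.
t/τ = 1.333; I_d = (6.82/2690) · e^(−1.333) = (2.535×10^-3)(0.2637) = 6.68×10^-4 A.

6.68×10^-4 A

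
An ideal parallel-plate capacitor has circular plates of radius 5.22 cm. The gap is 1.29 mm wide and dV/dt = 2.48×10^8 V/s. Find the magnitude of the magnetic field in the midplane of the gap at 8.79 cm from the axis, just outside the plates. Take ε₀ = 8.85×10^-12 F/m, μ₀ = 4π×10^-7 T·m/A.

With E = V/d, dE/dt = 1.922×10^11 V/(m·s) and πR² = 8.560×10^-3 m², giving I_d = ε₀ πR² dE/dt = 0.01456 A.
With r > R the enclosed displacement current is the full I_d; B = μ₀ I_d / (2πr) = 3.31×10^-8 T.

3.31×10^-8 T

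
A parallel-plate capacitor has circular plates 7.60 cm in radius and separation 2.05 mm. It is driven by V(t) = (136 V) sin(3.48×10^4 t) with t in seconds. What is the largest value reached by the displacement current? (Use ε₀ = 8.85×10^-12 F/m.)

C = ε₀A/d = (8.85×10^-12)(0.01815)/(2.05×10^-3) = 7.835×10^-11 F; ω = 3.48×10^4 rad/s.
I_d = C dV/dt, so |I_d|_max = C V₀ ω = (7.835×10^-11)(136)(3.48×10^4) = 3.71×10^-4 A.

3.71×10^-4 A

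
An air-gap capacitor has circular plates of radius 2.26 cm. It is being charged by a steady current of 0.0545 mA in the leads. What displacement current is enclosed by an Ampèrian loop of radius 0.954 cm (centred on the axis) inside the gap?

Between the plates the displacement current equals the wire current: I_d = 0.0545 mA = 5.45×10^-5 A.
The field is uniform, so I_d,enc = I_d (r/R)² = (5.45×10^-5)(0.954/2.26)² = 9.71×10^-6 A.

9.71×10^-6 A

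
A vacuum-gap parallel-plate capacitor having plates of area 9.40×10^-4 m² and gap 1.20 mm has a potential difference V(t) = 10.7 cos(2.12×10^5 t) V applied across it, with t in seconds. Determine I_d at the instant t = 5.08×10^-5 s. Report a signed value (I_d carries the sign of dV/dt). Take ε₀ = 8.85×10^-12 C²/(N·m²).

dE/dt = (V₀ω/d)·−sin(ωt) with ωt = 10.7696 rad: (10.7)(2.12×10^5)(0.9746)/(1.20×10^-3) = 1.842×10^9 V/(m·s).
I_d = ε₀ A dE/dt = (8.85×10^-12)(9.40×10^-4)(1.842×10^9) = 1.53×10^-5 A.

1.53×10^-5 A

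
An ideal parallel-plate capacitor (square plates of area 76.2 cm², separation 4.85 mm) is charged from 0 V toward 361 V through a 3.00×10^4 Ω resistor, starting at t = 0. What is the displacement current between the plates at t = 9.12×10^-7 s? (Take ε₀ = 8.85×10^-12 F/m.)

C = ε₀A/d = (8.85×10^-12)(7.62×10^-3)/(4.85×10^-3) = 1.390×10^-11 F and τ = RC = 4.170×10^-7 s. I_d in the gap equals the RC charging current.
I_d(t) = (V₀/R) e^(−t/τ) = 0.01203 · e^(−2.187) = 1.35×10^-3 A.

1.35×10^-3 A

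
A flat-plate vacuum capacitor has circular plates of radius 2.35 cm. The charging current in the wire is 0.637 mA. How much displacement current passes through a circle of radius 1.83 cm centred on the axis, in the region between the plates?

3.86×10^-4 A

No conduction current crosses the gap, so I_d there equals the 6.37×10^-4 A in the leads.
Since J_d is uniform, the enclosed fraction is (r/R)² = 0.6064, giving I_d,enc = 3.86×10^-4 A.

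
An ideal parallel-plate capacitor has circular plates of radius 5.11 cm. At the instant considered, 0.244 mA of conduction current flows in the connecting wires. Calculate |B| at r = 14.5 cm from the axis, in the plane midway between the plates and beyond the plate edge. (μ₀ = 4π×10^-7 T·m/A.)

Between the plates the displacement current equals the wire current: I_d = 0.244 mA = 2.44×10^-4 A.
For r ≥ R the full I_d is enclosed: B = μ₀ I_d/(2πr) = (4π×10^-7)(2.44×10^-4)/(2π·0.145) = 3.37×10^-10 T.

3.37×10^-10 T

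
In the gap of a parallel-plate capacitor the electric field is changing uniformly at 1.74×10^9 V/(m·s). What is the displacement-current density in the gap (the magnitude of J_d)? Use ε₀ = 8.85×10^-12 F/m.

J_d = ε₀ ∂E/∂t, so J_d = 0.0154 A/m².

0.0154 A/m²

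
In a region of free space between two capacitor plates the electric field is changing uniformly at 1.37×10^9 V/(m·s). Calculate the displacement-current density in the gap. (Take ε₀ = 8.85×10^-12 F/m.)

J_d = ε₀ dE/dt = (8.85×10^-12)(1.37×10^9) = 0.0121 A/m².

0.0121 A/m²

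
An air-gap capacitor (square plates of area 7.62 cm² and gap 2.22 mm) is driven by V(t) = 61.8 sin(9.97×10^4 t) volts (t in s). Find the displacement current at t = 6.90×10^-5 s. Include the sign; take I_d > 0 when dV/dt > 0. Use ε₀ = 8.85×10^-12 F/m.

dV/dt = (61.8)(9.97×10^4)·cos(6.8793) = 5.099×10^6 V/s.
I_d = C dV/dt with C = ε₀A/d = (8.85×10^-12)(7.62×10^-4)/(2.22×10^-3) = 3.038×10^-12 F, so I_d = (3.038×10^-12)(5.099×10^6) = 1.55×10^-5 A.

1.55×10^-5 A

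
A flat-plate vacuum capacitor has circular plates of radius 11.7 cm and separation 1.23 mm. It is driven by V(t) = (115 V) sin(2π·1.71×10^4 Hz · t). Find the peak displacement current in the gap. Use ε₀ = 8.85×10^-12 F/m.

(dE/dt)_max = V₀ω/d = 1.004×10^10 V/(m·s); ω = 2πf = 1.074×10^5 rad/s.
I_d,max = ε₀ A (dE/dt)_max = (8.85×10^-12)(0.04301)(1.004×10^10) = 3.82×10^-3 A.

3.82×10^-3 A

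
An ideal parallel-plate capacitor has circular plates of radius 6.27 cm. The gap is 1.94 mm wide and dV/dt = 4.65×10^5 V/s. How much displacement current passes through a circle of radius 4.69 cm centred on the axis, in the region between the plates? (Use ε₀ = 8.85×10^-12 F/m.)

1.47×10^-5 A

With E = V/d, dE/dt = 2.397×10^8 V/(m·s) and πR² = 0.01235 m², giving I_d = ε₀ πR² dE/dt = 2.620×10^-5 A.
Since J_d is uniform, the enclosed fraction is (r/R)² = 0.5595, giving I_d,enc = 1.47×10^-5 A.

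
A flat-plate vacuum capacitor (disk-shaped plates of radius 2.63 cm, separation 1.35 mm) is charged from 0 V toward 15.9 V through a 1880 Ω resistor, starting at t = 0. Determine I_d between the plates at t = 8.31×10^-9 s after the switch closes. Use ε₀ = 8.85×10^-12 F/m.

6.20×10^-3 A

With C = ε₀A/d = (8.85×10^-12)(2.173×10^-3)/(1.35×10^-3) = 1.425×10^-11 F, the time constant is τ = RC = 2.679×10^-8 s, so t/τ = 0.3102 and e^(−t/τ) = 0.7333.
I_d = I_cond = (V₀/R) e^(−t/τ) = (8.457×10^-3)(0.7333) = 6.20×10^-3 A.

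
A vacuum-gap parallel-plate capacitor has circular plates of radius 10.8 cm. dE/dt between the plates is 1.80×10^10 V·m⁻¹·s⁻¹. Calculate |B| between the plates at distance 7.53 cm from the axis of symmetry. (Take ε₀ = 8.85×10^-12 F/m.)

7.54×10^-9 T

Through the whole plate area (πR² = 0.03664 m²), I_d = ε₀ πR² dE/dt = 5.837×10^-3 A.
For r < R the Ampère–Maxwell law gives B(2πr) = μ₀ I_d (r²/R²), so B = μ₀ I_d r/(2πR²) = (4π×10^-7)(5.837×10^-3)(0.0753)/(2π·0.108²) = 7.54×10^-9 T.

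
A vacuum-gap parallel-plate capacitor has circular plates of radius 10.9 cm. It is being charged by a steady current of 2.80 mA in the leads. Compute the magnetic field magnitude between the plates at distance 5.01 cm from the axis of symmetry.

By continuity the displacement current in the gap matches the conduction current: I_d = 2.80×10^-3 A.
∮B·dl = μ₀ I_d,enc with I_d,enc = I_d r²/R² = 5.915×10^-4 A; so B = μ₀ I_d,enc/(2πr) = 2.36×10^-9 T.

2.36×10^-9 T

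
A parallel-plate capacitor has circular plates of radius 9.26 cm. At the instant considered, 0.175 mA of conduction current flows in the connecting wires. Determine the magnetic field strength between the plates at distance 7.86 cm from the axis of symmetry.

Between the plates the displacement current equals the wire current: I_d = 0.175 mA = 1.75×10^-4 A.
An Ampèrian loop of radius r encloses a fraction (r/R)² of I_d. Then B·2πr = μ₀ I_d (r/R)², giving B = μ₀ I_d r/(2πR²) = 3.21×10^-10 T.

3.21×10^-10 T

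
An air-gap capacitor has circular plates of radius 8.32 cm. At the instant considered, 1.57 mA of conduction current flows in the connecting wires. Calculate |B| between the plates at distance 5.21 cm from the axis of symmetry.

No conduction current crosses the gap, so I_d there equals the 1.57×10^-3 A in the leads.
∮B·dl = μ₀ I_d,enc with I_d,enc = I_d r²/R² = 6.156×10^-4 A; so B = μ₀ I_d,enc/(2πr) = 2.36×10^-9 T.

2.36×10^-9 T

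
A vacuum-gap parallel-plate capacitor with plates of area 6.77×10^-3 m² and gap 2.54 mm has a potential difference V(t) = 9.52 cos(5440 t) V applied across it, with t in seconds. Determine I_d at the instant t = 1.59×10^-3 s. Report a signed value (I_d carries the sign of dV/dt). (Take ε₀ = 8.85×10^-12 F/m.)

-8.55×10^-7 A

dV/dt = (9.52)(5440)·−sin(8.6496) = -3.624×10^4 V/s.
I_d = C dV/dt with C = ε₀A/d = (8.85×10^-12)(6.77×10^-3)/(2.54×10^-3) = 2.359×10^-11 F, so I_d = (2.359×10^-11)(-3.624×10^4) = -8.55×10^-7 A.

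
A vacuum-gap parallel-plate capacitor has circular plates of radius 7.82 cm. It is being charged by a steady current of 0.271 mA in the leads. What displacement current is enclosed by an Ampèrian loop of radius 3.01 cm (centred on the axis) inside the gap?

4.02×10^-5 A

No conduction current crosses the gap, so I_d there equals the 2.71×10^-4 A in the leads.
Since J_d is uniform, the enclosed fraction is (r/R)² = 0.1482, giving I_d,enc = 4.02×10^-5 A.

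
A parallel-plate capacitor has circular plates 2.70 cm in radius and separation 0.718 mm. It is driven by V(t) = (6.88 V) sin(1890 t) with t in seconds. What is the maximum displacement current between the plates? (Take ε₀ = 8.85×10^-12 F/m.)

3.67×10^-7 A

The displacement current equals the conduction current C dV/dt, which peaks at C V₀ ω.
With C = ε₀A/d = (8.85×10^-12)(2.290×10^-3)/(7.18×10^-4) = 2.823×10^-11 F and ω = 1890 rad/s, I_d,max = (2.823×10^-11)(6.88)(1890) = 3.67×10^-7 A.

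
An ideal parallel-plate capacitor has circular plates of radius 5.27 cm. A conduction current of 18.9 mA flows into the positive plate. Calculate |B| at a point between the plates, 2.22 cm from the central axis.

3.02×10^-8 T

Between the plates the displacement current equals the wire current: I_d = 18.9 mA = 0.0189 A.
An Ampèrian loop of radius r encloses a fraction (r/R)² of I_d. Then B·2πr = μ₀ I_d (r/R)², giving B = μ₀ I_d r/(2πR²) = 3.02×10^-8 T.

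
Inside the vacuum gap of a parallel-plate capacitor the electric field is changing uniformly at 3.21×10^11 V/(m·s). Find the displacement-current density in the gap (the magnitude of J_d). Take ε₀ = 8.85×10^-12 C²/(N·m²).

The displacement-current density is ε₀ ∂E/∂t = (8.85×10^-12)(3.21×10^11) = 2.84 A/m².

2.84 A/m²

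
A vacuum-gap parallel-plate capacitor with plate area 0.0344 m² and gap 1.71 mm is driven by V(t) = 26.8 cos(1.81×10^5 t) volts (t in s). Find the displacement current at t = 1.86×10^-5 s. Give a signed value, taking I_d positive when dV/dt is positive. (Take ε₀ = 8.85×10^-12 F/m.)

dV/dt = (26.8)(1.81×10^5)·−sin(3.3666) = 1.082×10^6 V/s.
I_d = C dV/dt with C = ε₀A/d = (8.85×10^-12)(0.0344)/(1.71×10^-3) = 1.780×10^-10 F, so I_d = (1.780×10^-10)(1.082×10^6) = 1.93×10^-4 A.

1.93×10^-4 A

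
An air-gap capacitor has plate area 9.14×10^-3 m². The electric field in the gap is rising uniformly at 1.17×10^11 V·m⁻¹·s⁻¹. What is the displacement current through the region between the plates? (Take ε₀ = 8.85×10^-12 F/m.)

9.46×10^-3 A

The displacement current is ε₀ times dΦ_E/dt = ε₀ A dE/dt = (8.85×10^-12)(9.14×10^-3)(1.17×10^11) = 9.46×10^-3 A.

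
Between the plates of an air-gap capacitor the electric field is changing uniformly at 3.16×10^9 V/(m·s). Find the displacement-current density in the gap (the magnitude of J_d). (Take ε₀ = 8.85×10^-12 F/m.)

0.0280 A/m²

The displacement-current density is ε₀ ∂E/∂t = (8.85×10^-12)(3.16×10^9) = 0.0280 A/m².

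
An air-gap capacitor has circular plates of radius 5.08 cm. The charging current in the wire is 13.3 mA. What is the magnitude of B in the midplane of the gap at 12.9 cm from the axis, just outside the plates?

2.06×10^-8 T

By continuity the displacement current in the gap matches the conduction current: I_d = 0.0133 A.
With r > R the enclosed displacement current is the full I_d; B = μ₀ I_d / (2πr) = 2.06×10^-8 T.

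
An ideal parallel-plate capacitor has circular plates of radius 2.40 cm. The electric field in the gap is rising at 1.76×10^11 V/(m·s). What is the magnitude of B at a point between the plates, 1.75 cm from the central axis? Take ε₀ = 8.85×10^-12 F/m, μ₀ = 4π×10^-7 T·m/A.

1.71×10^-8 T

Total displacement current: I_d = ε₀(πR²)(dE/dt) = (8.85×10^-12)(1.810×10^-3)(1.76×10^11) = 2.819×10^-3 A.
For r < R the Ampère–Maxwell law gives B(2πr) = μ₀ I_d (r²/R²), so B = μ₀ I_d r/(2πR²) = (4π×10^-7)(2.819×10^-3)(0.0175)/(2π·0.0240²) = 1.71×10^-8 T.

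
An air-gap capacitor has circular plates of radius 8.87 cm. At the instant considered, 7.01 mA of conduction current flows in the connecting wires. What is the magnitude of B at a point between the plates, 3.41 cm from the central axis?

6.08×10^-9 T

Between the plates the displacement current equals the wire current: I_d = 7.01 mA = 7.01×10^-3 A.
For r < R the Ampère–Maxwell law gives B(2πr) = μ₀ I_d (r²/R²), so B = μ₀ I_d r/(2πR²) = (4π×10^-7)(7.01×10^-3)(0.0341)/(2π·0.0887²) = 6.08×10^-9 T.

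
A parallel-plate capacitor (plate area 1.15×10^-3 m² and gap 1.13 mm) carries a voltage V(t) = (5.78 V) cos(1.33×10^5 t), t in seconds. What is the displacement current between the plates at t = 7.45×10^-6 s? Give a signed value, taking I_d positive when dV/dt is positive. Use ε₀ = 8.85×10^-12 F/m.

-5.79×10^-6 A

C = ε₀A/d = (8.85×10^-12)(1.15×10^-3)/(1.13×10^-3) = 9.007×10^-12 F. dV/dt = V₀ω·−sin(ωt); at ωt = 0.99085 rad this factor is -0.8365.
I_d = C dV/dt = (9.007×10^-12)(5.78)(1.33×10^5)(-0.8365) = -5.79×10^-6 A.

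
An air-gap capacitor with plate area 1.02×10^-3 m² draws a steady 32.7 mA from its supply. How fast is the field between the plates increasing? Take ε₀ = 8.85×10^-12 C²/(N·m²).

3.62×10^12 V/(m·s)

By continuity, I_d in the gap equals the 32.7 mA flowing in the wire.
Since I_d = ε₀ A dE/dt, dE/dt = I_d/(ε₀A) = (0.0327)/((8.85×10^-12)(1.02×10^-3)) = 3.62×10^12 V/(m·s).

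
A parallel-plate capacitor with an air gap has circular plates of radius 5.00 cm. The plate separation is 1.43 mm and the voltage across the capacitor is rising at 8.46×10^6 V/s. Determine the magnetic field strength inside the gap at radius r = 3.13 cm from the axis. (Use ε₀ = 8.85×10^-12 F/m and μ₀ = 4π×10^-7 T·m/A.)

1.03×10^-9 T

dE/dt = (dV/dt)/d = 5.916×10^9 V/(m·s); I_d = ε₀(πR²)(dE/dt) = (8.85×10^-12)(7.854×10^-3)(5.916×10^9) = 4.112×10^-4 A.
An Ampèrian loop of radius r encloses a fraction (r/R)² of I_d. Then B·2πr = μ₀ I_d (r/R)², giving B = μ₀ I_d r/(2πR²) = 1.03×10^-9 T.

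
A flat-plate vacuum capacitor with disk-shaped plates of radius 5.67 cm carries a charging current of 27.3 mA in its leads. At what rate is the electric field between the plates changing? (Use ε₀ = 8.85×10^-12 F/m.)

3.05×10^11 V/(m·s)

By continuity, I_d in the gap equals the 27.3 mA flowing in the wire.
Then dE/dt = I_d/(ε₀A) = 3.05×10^11 V/(m·s).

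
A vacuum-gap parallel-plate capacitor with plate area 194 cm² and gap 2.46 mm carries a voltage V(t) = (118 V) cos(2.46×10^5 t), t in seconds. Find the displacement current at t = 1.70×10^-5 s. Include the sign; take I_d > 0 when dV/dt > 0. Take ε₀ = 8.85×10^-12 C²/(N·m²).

1.75×10^-3 A

dV/dt = (118)(2.46×10^5)·−sin(4.182) = 2.504×10^7 V/s.
I_d = C dV/dt with C = ε₀A/d = (8.85×10^-12)(0.0194)/(2.46×10^-3) = 6.979×10^-11 F, so I_d = (6.979×10^-11)(2.504×10^7) = 1.75×10^-3 A.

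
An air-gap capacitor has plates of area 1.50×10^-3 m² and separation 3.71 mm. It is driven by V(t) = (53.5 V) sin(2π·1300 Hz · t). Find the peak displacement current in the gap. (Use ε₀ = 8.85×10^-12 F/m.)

1.56×10^-6 A

The displacement current equals the conduction current C dV/dt, which peaks at C V₀ ω.
With C = ε₀A/d = (8.85×10^-12)(1.50×10^-3)/(3.71×10^-3) = 3.578×10^-12 F and ω = 2πf = 8168 rad/s, I_d,max = (3.578×10^-12)(53.5)(8168) = 1.56×10^-6 A.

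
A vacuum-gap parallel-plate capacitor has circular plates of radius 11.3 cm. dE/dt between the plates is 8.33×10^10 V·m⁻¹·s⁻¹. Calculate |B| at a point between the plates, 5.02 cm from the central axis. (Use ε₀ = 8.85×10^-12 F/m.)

2.33×10^-8 T

Through the whole plate area (πR² = 0.04011 m²), I_d = ε₀ πR² dE/dt = 0.02957 A.
∮B·dl = μ₀ I_d,enc with I_d,enc = I_d r²/R² = 5.836×10^-3 A; so B = μ₀ I_d,enc/(2πr) = 2.33×10^-8 T.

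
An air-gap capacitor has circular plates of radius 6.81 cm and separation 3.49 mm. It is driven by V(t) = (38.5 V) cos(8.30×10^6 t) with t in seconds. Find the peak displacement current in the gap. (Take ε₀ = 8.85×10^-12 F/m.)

0.0118 A

C = ε₀A/d = (8.85×10^-12)(0.01457)/(3.49×10^-3) = 3.695×10^-11 F; ω = 8.30×10^6 rad/s.
I_d = C dV/dt, so |I_d|_max = C V₀ ω = (3.695×10^-11)(38.5)(8.30×10^6) = 0.0118 A.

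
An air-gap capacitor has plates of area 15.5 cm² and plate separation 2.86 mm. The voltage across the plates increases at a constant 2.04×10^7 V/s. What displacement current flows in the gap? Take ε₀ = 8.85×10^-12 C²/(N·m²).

The displacement current equals the charging current C dV/dt. With C = ε₀A/d = (8.85×10^-12)(1.55×10^-3)/(2.86×10^-3) = 4.796×10^-12 F, I_d = (4.796×10^-12)(2.04×10^7) = 9.78×10^-5 A.

9.78×10^-5 A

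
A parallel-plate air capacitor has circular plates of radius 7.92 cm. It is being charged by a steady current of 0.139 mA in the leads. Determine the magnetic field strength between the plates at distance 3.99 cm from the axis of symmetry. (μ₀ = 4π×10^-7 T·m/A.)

Between the plates the displacement current equals the wire current: I_d = 0.139 mA = 1.39×10^-4 A.
For r < R the Ampère–Maxwell law gives B(2πr) = μ₀ I_d (r²/R²), so B = μ₀ I_d r/(2πR²) = (4π×10^-7)(1.39×10^-4)(0.0399)/(2π·0.0792²) = 1.77×10^-10 T.

1.77×10^-10 T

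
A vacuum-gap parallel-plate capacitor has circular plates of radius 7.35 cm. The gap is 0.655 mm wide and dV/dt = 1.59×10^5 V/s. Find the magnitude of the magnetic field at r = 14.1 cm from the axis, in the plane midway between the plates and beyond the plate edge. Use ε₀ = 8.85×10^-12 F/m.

5.17×10^-11 T

dE/dt = (dV/dt)/d = 2.427×10^8 V/(m·s); I_d = ε₀(πR²)(dE/dt) = (8.85×10^-12)(0.01697)(2.427×10^8) = 3.645×10^-5 A.
For r ≥ R the full I_d is enclosed: B = μ₀ I_d/(2πr) = (4π×10^-7)(3.645×10^-5)/(2π·0.141) = 5.17×10^-11 T.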